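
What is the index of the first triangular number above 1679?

58

Solve n(n+1)/2 > 1679 for integer n.
The largest n with value ≤ 1679 is 57 (since 1653 ≤ 1679 < 1711), so the first above is n = 58, value 1711.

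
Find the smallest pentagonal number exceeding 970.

1001

Solve n(3n−1)/2 > 970 for integer n.
The largest n with value ≤ 970 is 25 (since 925 ≤ 970 < 1001), so the first above is n = 26, value 1001.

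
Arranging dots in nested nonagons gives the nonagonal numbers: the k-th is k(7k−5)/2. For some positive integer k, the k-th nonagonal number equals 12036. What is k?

Set n(7n−5)/2 = 12036, giving 7n² − 5n − 24072 = 0.
So n = (5 + 821) / 14 = 826/14 = 59.

59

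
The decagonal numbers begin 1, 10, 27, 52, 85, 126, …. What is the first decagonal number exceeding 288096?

Solve n(4n−3) > 288096 for integer n.
The largest n with value ≤ 288096 is 268 (since 286492 ≤ 288096 < 288637), so the first above is n = 269, value 288637.

288637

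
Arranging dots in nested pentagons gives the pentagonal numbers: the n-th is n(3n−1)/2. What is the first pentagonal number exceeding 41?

Solve n(3n−1)/2 > 41 for integer n.
The largest n with value ≤ 41 is 5 (since 35 ≤ 41 < 51), so the first above is n = 6, value 51.

51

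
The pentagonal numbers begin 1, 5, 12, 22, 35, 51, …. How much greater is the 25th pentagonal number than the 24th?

Consecutive pentagonal numbers differ by 3n − 2: here 3·25 − 2 = 73.

73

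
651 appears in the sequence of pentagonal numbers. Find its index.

21

Set n(3n−1)/2 = 651, giving 3n² − n − 1302 = 0.
The discriminant is 1 + 24·651 = 15625, and √15625 = 125.
So n = (1 + 125) / 6 = 126/6 = 21.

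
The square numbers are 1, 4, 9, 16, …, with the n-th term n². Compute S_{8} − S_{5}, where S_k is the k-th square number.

39

8² = 64 and 5² = 25.
Difference: 64 − 25 = 39.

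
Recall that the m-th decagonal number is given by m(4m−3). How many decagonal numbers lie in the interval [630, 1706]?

The n-th decagonal number is n(4n−3).
Smallest index with value ≥ 630: n = 13 (giving 637).
Largest index with value ≤ 1706: n = 21 (giving 1701).
Indices 13 through 21: 9 terms.

9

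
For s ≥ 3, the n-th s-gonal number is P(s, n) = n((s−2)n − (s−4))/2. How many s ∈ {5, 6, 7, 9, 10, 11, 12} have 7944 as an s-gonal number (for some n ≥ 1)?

1

s = 5: P(5, 72) = 7740 and P(5, 73) = 7957; 7944 is not s-gonal.
s = 6: P(6, 63) = 7875 and P(6, 64) = 8128; 7944 is not s-gonal.
s = 7: P(7, 56) = 7756 and P(7, 57) = 8037; 7944 is not s-gonal.
s = 9: P(9, 48) = 7944. ✓
s = 10: P(10, 44) = 7612 and P(10, 45) = 7965; 7944 is not s-gonal.
s = 11: P(11, 42) = 7791 and P(11, 43) = 8170; 7944 is not s-gonal.
s = 12: P(12, 40) = 7840 and P(12, 41) = 8241; 7944 is not s-gonal.
Hits: s ∈ {9} → 1.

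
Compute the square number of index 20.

400

20² = 400.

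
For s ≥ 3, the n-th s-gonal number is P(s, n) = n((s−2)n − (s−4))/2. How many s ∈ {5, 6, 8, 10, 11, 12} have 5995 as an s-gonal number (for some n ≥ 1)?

1

s = 5: P(5, 63) = 5922 and P(5, 64) = 6112; 5995 is not s-gonal.
s = 6: P(6, 55) = 5995. ✓
s = 8: P(8, 45) = 5985 and P(8, 46) = 6256; 5995 is not s-gonal.
s = 10: P(10, 39) = 5967 and P(10, 40) = 6280; 5995 is not s-gonal.
s = 11: P(11, 36) = 5706 and P(11, 37) = 6031; 5995 is not s-gonal.
s = 12: P(12, 35) = 5985 and P(12, 36) = 6336; 5995 is not s-gonal.
Hits: s ∈ {6} → 1.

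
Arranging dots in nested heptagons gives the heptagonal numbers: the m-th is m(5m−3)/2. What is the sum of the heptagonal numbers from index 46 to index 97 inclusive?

Σ i(5i−3)/2 = (5Σi² − 3Σi) / 2 over i = 46..97.
Σi = 4753 − 1035 = 3718 and Σi² = 308945 − 31395 = 277550.
(5·277550 − 3·3718) / 2 = 1376596/2 = 688298.

688298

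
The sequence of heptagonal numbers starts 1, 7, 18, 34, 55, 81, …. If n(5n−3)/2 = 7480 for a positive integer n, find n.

Set n(5n−3)/2 = 7480, giving 5n² − 3n − 14960 = 0.
The discriminant is 9 + 40·7480 = 299209, and √299209 = 547.
So n = (3 + 547) / 10 = 550/10 = 55.

55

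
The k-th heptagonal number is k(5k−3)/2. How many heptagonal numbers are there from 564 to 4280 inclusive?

The n-th heptagonal number is n(5n−3)/2.
Smallest index with value ≥ 564: n = 16 (giving 616).
Largest index with value ≤ 4280: n = 41 (giving 4141).
Indices 16 through 41: 26 terms.

26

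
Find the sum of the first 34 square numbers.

Σ_{i=1}^{34} i² = 34·35·69/6 = 13685.

13685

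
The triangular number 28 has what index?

Set n(n+1)/2 = 28, giving n² + n − 56 = 0.
The discriminant is 1 + 8·28 = 225, and √225 = 15.
So n = (-1 + 15) / 2 = 14/2 = 7.

7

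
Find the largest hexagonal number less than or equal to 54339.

Solve n(2n−1) ≤ 54339 for integer n.
n = 165 gives 54285 ≤ 54339, while n = 166 gives 54946 > 54339; so the answer is 54285.

54285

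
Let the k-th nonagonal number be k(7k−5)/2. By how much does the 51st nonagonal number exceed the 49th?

51·(7·51 − 5)/2 = 8976 and 49·(7·49 − 5)/2 = 8281.
Difference: 8976 − 8281 = 695.

695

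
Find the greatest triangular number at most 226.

210

Solve n(n+1)/2 ≤ 226 for integer n.
n = 20 gives 210 ≤ 226, while n = 21 gives 231 > 226; so the answer is 210.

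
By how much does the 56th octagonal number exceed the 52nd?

56·(3·56 − 2) = 9296 and 52·(3·52 − 2) = 8008.
Difference: 9296 − 8008 = 1288.

1288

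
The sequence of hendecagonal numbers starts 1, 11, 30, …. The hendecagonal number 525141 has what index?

Set n(9n−7)/2 = 525141, giving 9n² − 7n − 1050282 = 0.
The discriminant is 49 + 72·525141 = 37810201, and √37810201 = 6149.
So n = (7 + 6149) / 18 = 6156/18 = 342.

342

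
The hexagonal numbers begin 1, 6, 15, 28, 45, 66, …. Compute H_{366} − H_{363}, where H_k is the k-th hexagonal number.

366·(2·366 − 1) = 267546 and 363·(2·363 − 1) = 263175.
Difference: 267546 − 263175 = 4371.

4371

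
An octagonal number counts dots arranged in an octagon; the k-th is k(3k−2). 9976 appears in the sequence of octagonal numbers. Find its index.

Set n(3n−2) = 9976, giving 3n² − 2n − 9976 = 0.
The discriminant is 4 + 12·9976 = 119716, and √119716 = 346.
So n = (2 + 346) / 6 = 348/6 = 58.

58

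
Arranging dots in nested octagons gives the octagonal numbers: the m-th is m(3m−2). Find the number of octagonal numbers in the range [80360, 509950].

249

The n-th octagonal number is n(3n−2).
Smallest index with value ≥ 80360: n = 164 (giving 80360).
Largest index with value ≤ 509950: n = 412 (giving 508408).
Indices 164 through 412: 249 terms.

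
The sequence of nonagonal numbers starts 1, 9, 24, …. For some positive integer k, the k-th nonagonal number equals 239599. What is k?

262

Set n(7n−5)/2 = 239599, giving 7n² − 5n − 479198 = 0.
The discriminant is 25 + 56·239599 = 13417569, and √13417569 = 3663.
So n = (5 + 3663) / 14 = 3668/14 = 262.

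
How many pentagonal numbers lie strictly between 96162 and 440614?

The n-th pentagonal number is n(3n−1)/2.
Smallest index with value > 96162: n = 254 (giving 96647).
Largest index with value < 440614: n = 542 (giving 440375).
Indices 254 through 542: 289 terms.

289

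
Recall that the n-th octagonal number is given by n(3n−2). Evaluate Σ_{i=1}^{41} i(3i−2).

Σ i(3i−2) = 3Σi² − 2Σi over i = 1..41.
Σi = 861 and Σi² = 23821.
3·23821 − 2·861 = 69741.

69741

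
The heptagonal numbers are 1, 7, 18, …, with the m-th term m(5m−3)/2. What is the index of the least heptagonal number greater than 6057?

50

Solve n(5n−3)/2 > 6057 for integer n.
The largest n with value ≤ 6057 is 49 (since 5929 ≤ 6057 < 6175), so the first above is n = 50, value 6175.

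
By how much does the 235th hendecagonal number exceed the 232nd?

235·(9·235 − 7)/2 = 247690 and 232·(9·232 − 7)/2 = 241396.
Difference: 247690 − 241396 = 6294.

6294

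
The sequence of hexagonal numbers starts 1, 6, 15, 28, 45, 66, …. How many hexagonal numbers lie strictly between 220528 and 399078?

114

The n-th hexagonal number is n(2n−1).
Smallest index with value > 220528: n = 333 (giving 221445).
Largest index with value < 399078: n = 446 (giving 397386).
Indices 333 through 446: 114 terms.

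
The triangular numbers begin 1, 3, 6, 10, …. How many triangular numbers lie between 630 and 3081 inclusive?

The n-th triangular number is n(n+1)/2.
Smallest index with value ≥ 630: n = 35 (giving 630).
Largest index with value ≤ 3081: n = 78 (giving 3081).
Indices 35 through 78: 44 terms.

44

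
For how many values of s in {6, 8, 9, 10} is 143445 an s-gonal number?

1

s = 6: P(6, 268) = 143380 and P(6, 269) = 144453; 143445 is not s-gonal.
s = 8: P(8, 219) = 143445. ✓
s = 9: P(9, 202) = 142309 and P(9, 203) = 143724; 143445 is not s-gonal.
s = 10: P(10, 189) = 142317 and P(10, 190) = 143830; 143445 is not s-gonal.
Hits: s ∈ {8} → 1.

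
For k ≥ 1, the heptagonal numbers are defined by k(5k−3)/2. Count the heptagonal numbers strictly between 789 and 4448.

24

The n-th heptagonal number is n(5n−3)/2.
Smallest index with value > 789: n = 19 (giving 874).
Largest index with value < 4448: n = 42 (giving 4347).
Indices 19 through 42: 24 terms.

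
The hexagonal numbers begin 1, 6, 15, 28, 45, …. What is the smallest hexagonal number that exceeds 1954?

Solve n(2n−1) > 1954 for integer n.
The largest n with value ≤ 1954 is 31 (since 1891 ≤ 1954 < 2016), so the first above is n = 32, value 2016.

2016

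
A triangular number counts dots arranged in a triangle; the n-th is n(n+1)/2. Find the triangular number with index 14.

The 14th triangular number is n(n+1)/2 with n = 14.
14·15/2 = 210/2 = 105.

105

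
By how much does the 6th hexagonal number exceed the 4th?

38

6·(2·6 − 1) = 66 and 4·(2·4 − 1) = 28.
Difference: 66 − 28 = 38.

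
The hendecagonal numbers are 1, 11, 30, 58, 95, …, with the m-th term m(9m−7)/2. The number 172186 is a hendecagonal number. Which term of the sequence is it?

Set n(9n−7)/2 = 172186, giving 9n² − 7n − 344372 = 0.
The discriminant is 49 + 72·172186 = 12397441, and √12397441 = 3521.
So n = (7 + 3521) / 18 = 3528/18 = 196.

196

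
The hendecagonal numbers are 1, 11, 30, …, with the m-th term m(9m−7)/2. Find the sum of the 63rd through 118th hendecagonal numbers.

Σ i(9i−7)/2 = (9Σi² − 7Σi) / 2 over i = 63..118.
Σi = 7021 − 1953 = 5068 and Σi² = 554659 − 81375 = 473284.
(9·473284 − 7·5068) / 2 = 4224080/2 = 2112040.

2112040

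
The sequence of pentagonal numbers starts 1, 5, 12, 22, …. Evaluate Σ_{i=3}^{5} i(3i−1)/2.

69

Σ i(3i−1)/2 = (3Σi² − Σi) / 2 over i = 3..5.
Σi = 15 − 3 = 12 and Σi² = 55 − 5 = 50.
(3·50 − 1·12) / 2 = 138/2 = 69.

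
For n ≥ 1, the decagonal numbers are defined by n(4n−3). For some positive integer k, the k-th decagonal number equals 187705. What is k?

Set n(4n−3) = 187705, giving 4n² − 3n − 187705 = 0.
The discriminant is 9 + 16·187705 = 3003289, and √3003289 = 1733.
So n = (3 + 1733) / 8 = 1736/8 = 217.

217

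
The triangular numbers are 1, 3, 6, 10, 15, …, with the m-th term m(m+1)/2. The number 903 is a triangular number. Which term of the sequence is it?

Set n(n+1)/2 = 903, giving n² + n − 1806 = 0.
The discriminant is 1 + 8·903 = 7225, and √7225 = 85.
So n = (-1 + 85) / 2 = 84/2 = 42.

42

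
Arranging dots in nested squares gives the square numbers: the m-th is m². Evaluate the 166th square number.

27556

166² = 27556.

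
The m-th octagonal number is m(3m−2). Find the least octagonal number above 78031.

78408

Solve n(3n−2) > 78031 for integer n.
The largest n with value ≤ 78031 is 161 (since 77441 ≤ 78031 < 78408), so the first above is n = 162, value 78408.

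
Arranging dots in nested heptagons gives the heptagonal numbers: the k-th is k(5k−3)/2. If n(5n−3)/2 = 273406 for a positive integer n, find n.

Set n(5n−3)/2 = 273406, giving 5n² − 3n − 546812 = 0.
The discriminant is 9 + 40·273406 = 10936249, and √10936249 = 3307.
So n = (3 + 3307) / 10 = 3310/10 = 331.

331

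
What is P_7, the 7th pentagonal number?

70

The 7th pentagonal number is n(3n−1)/2 with n = 7.
7·(3·7 − 1)/2 = 7·20/2 = 7·10 = 70.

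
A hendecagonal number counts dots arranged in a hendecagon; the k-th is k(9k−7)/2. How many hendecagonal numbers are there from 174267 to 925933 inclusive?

257

The n-th hendecagonal number is n(9n−7)/2.
Smallest index with value ≥ 174267: n = 198 (giving 175725).
Largest index with value ≤ 925933: n = 454 (giving 925933).
Indices 198 through 454: 257 terms.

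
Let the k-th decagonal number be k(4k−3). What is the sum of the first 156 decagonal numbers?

5073926

Σ i(4i−3) = 4Σi² − 3Σi over i = 1..156.
Σi = 12246 and Σi² = 1277666.
4·1277666 − 3·12246 = 5073926.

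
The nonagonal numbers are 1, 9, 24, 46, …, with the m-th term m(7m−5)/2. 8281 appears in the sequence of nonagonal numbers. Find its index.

49

Set n(7n−5)/2 = 8281, giving 7n² − 5n − 16562 = 0.
So n = (5 + 681) / 14 = 686/14 = 49.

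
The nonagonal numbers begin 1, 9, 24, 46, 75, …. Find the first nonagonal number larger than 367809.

368875

Solve n(7n−5)/2 > 367809 for integer n.
The largest n with value ≤ 367809 is 324 (since 366606 ≤ 367809 < 368875), so the first above is n = 325, value 368875.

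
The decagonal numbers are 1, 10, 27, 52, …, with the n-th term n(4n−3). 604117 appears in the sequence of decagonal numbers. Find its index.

389

Set n(4n−3) = 604117, giving 4n² − 3n − 604117 = 0.
So n = (3 + 3109) / 8 = 3112/8 = 389.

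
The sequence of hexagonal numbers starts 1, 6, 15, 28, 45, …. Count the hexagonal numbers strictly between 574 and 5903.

The n-th hexagonal number is n(2n−1).
Smallest index with value > 574: n = 18 (giving 630).
Largest index with value < 5903: n = 54 (giving 5778).
Indices 18 through 54: 37 terms.

37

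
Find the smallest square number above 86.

Solve n² > 86 for integer n.
The largest n with value ≤ 86 is 9 (since 81 ≤ 86 < 100), so the first above is n = 10, value 100.

100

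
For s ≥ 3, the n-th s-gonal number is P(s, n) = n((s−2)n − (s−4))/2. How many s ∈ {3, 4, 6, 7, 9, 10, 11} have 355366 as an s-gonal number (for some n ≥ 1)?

1

s = 3: P(3, 842) = 354903 and P(3, 843) = 355746; 355366 is not s-gonal.
s = 4: P(4, 596) = 355216 and P(4, 597) = 356409; 355366 is not s-gonal.
s = 6: P(6, 421) = 354061 and P(6, 422) = 355746; 355366 is not s-gonal.
s = 7: P(7, 377) = 354757 and P(7, 378) = 356643; 355366 is not s-gonal.
s = 9: P(9, 319) = 355366. ✓
s = 10: P(10, 298) = 354322 and P(10, 299) = 356707; 355366 is not s-gonal.
s = 11: P(11, 281) = 354341 and P(11, 282) = 356871; 355366 is not s-gonal.
Hits: s ∈ {9} → 1.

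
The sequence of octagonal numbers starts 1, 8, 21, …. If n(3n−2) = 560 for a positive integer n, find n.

14

Set n(3n−2) = 560, giving 3n² − 2n − 560 = 0.
The discriminant is 4 + 12·560 = 6724, and √6724 = 82.
So n = (2 + 82) / 6 = 84/6 = 14.
Check: 14·(3·14 − 2) = 560. ✓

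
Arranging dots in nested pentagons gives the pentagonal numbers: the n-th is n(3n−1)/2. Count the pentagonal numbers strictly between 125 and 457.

The n-th pentagonal number is n(3n−1)/2.
Smallest index with value > 125: n = 10 (giving 145).
Largest index with value < 457: n = 17 (giving 425).
Indices 10 through 17: 8 terms.

8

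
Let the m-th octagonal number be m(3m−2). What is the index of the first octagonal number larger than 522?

14

Solve n(3n−2) > 522 for integer n.
The largest n with value ≤ 522 is 13 (since 481 ≤ 522 < 560), so the first above is n = 14, value 560.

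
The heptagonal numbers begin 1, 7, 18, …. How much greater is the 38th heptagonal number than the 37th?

Consecutive heptagonal numbers differ by 5n − 4: here 5·38 − 4 = 186.

186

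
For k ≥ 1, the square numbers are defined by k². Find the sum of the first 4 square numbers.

Σ_{i=1}^{4} i² = 4·5·9/6 = 30.

30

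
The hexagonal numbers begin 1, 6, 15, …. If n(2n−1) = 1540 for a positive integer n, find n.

Set n(2n−1) = 1540, giving 2n² − n − 1540 = 0.
The discriminant is 1 + 8·1540 = 12321, and √12321 = 111.
So n = (1 + 111) / 4 = 112/4 = 28.

28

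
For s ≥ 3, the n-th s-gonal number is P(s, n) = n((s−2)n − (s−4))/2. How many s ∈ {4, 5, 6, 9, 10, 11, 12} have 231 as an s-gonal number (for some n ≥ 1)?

s = 4: P(4, 15) = 225 and P(4, 16) = 256; 231 is not s-gonal.
s = 5: P(5, 12) = 210 and P(5, 13) = 247; 231 is not s-gonal.
s = 6: P(6, 11) = 231. ✓
s = 9: P(9, 8) = 204 and P(9, 9) = 261; 231 is not s-gonal.
s = 10: P(10, 7) = 175 and P(10, 8) = 232; 231 is not s-gonal.
s = 11: P(11, 7) = 196 and P(11, 8) = 260; 231 is not s-gonal.
s = 12: P(12, 7) = 217 and P(12, 8) = 288; 231 is not s-gonal.
Hits: s ∈ {6} → 1.

1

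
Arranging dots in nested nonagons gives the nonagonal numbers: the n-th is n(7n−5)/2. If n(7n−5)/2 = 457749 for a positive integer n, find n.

362

Set n(7n−5)/2 = 457749, giving 7n² − 5n − 915498 = 0.
The discriminant is 25 + 56·457749 = 25633969, and √25633969 = 5063.
So n = (5 + 5063) / 14 = 5068/14 = 362.
Check: 362·(7·362 − 5)/2 = 457749. ✓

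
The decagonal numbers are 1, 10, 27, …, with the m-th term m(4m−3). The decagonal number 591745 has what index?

Set n(4n−3) = 591745, giving 4n² − 3n − 591745 = 0.
The discriminant is 9 + 16·591745 = 9467929, and √9467929 = 3077.
So n = (3 + 3077) / 8 = 3080/8 = 385.
Check: 385·(4·385 − 3) = 591745. ✓

385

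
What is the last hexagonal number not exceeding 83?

Solve n(2n−1) ≤ 83 for integer n.
n = 6 gives 66 ≤ 83, while n = 7 gives 91 > 83; so the answer is 66.

66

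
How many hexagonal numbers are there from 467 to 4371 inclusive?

32

The n-th hexagonal number is n(2n−1).
Smallest index with value ≥ 467: n = 16 (giving 496).
Largest index with value ≤ 4371: n = 47 (giving 4371).
Indices 16 through 47: 32 terms.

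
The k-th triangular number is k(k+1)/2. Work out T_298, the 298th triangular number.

The 298th triangular number is n(n+1)/2 with n = 298.
298·299/2 = 89102/2 = 44551.

44551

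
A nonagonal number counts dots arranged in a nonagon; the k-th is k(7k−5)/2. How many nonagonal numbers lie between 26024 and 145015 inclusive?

117

The n-th nonagonal number is n(7n−5)/2.
Smallest index with value ≥ 26024: n = 87 (giving 26274).
Largest index with value ≤ 145015: n = 203 (giving 143724).
Indices 87 through 203: 117 terms.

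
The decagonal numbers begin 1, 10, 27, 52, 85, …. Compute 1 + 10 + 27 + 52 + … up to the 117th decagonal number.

2142231

Σ i(4i−3) = 4Σi² − 3Σi over i = 1..117.
Σi = 6903 and Σi² = 540735.
4·540735 − 3·6903 = 2142231.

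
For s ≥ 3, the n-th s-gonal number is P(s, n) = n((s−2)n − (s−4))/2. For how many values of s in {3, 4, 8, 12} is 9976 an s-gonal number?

1

s = 3: P(3, 140) = 9870 and P(3, 141) = 10011; 9976 is not s-gonal.
s = 4: P(4, 99) = 9801 and P(4, 100) = 10000; 9976 is not s-gonal.
s = 8: P(8, 58) = 9976. ✓
s = 12: P(12, 45) = 9945 and P(12, 46) = 10396; 9976 is not s-gonal.
Hits: s ∈ {8} → 1.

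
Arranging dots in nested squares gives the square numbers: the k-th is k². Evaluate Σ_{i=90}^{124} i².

404285

Σ_{i=90}^{124} i² = 643250 − 238965 = 404285.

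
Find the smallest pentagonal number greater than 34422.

Solve n(3n−1)/2 > 34422 for integer n.
The largest n with value ≤ 34422 is 151 (since 34126 ≤ 34422 < 34580), so the first above is n = 152, value 34580.

34580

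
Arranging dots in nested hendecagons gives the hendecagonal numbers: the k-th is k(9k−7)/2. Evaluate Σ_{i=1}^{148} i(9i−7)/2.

4873492

Σ i(9i−7)/2 = (9Σi² − 7Σi) / 2 over i = 1..148.
Σi = 11026 and Σi² = 1091574.
(9·1091574 − 7·11026) / 2 = 9746984/2 = 4873492.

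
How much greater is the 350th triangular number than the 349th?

Consecutive triangular numbers differ by n: T_{350} − T_{349} = 350.

350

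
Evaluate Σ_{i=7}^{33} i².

12438

Σ_{i=7}^{33} i² = 12529 − 91 = 12438.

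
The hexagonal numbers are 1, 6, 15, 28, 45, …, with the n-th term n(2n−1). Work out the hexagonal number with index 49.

The 49th hexagonal number is n(2n−1) with n = 49.
49·(2·49 − 1) = 49·97 = 4753.

4753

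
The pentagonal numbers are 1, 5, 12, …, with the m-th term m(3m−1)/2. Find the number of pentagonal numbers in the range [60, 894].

18

The n-th pentagonal number is n(3n−1)/2.
Smallest index with value ≥ 60: n = 7 (giving 70).
Largest index with value ≤ 894: n = 24 (giving 852).
Indices 7 through 24: 18 terms.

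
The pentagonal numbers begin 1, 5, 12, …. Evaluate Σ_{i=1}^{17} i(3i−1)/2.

2601

Σ i(3i−1)/2 = (3Σi² − Σi) / 2 over i = 1..17.
Σi = 153 and Σi² = 1785.
(3·1785 − 1·153) / 2 = 5202/2 = 2601.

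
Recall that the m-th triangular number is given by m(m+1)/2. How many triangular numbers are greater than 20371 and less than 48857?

111

The n-th triangular number is n(n+1)/2.
Smallest index with value > 20371: n = 202 (giving 20503).
Largest index with value < 48857: n = 312 (giving 48828).
Indices 202 through 312: 111 terms.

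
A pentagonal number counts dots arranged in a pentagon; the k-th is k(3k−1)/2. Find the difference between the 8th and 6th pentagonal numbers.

8·(3·8 − 1)/2 = 92 and 6·(3·6 − 1)/2 = 51.
Difference: 92 − 51 = 41.

41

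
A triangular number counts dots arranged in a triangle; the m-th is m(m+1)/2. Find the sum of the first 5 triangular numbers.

Σ i(i+1)/2 = (Σi² + Σi) / 2 over i = 1..5.
Σi = 15 and Σi² = 55.
(1·55 + 1·15) / 2 = 70/2 = 35.

35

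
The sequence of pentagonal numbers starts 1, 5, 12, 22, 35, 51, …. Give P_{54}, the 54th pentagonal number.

4347

The 54th pentagonal number is n(3n−1)/2 with n = 54.
54·(3·54 − 1)/2 = 54·161/2 = 4347.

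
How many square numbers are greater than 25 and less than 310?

12

The n-th square number is n².
Smallest index with value > 25: n = 6 (giving 36).
Largest index with value < 310: n = 17 (giving 289).
Indices 6 through 17: 12 terms.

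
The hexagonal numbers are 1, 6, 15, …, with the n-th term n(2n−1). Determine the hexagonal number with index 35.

2415

The 35th hexagonal number is n(2n−1) with n = 35.
35·(2·35 − 1) = 35·69 = 2415.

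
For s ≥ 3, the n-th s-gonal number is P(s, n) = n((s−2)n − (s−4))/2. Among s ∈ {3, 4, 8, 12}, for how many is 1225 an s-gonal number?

s = 3: P(3, 49) = 1225. ✓
s = 4: P(4, 35) = 1225. ✓
s = 8: P(8, 20) = 1160 and P(8, 21) = 1281; 1225 is not s-gonal.
s = 12: P(12, 16) = 1216 and P(12, 17) = 1377; 1225 is not s-gonal.
Hits: s ∈ {3, 4} → 2.

2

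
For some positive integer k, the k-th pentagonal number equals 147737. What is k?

314

Set n(3n−1)/2 = 147737, giving 3n² − n − 295474 = 0.
The discriminant is 1 + 24·147737 = 3545689, and √3545689 = 1883.
So n = (1 + 1883) / 6 = 1884/6 = 314.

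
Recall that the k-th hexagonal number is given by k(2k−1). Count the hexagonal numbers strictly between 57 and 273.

The n-th hexagonal number is n(2n−1).
Smallest index with value > 57: n = 6 (giving 66).
Largest index with value < 273: n = 11 (giving 231).
Indices 6 through 11: 6 terms.

6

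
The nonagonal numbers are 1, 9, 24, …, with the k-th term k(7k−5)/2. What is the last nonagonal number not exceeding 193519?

Solve n(7n−5)/2 ≤ 193519 for integer n.
n = 235 gives 192700 ≤ 193519, while n = 236 gives 194346 > 193519; so the answer is 192700.

192700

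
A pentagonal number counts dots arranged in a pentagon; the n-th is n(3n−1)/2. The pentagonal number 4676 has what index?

56

Set n(3n−1)/2 = 4676, giving 3n² − n − 9352 = 0.
So n = (1 + 335) / 6 = 336/6 = 56.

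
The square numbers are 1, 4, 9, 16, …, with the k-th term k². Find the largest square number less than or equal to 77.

64

Solve n² ≤ 77 for integer n.
n = 8 gives 64 ≤ 77, while n = 9 gives 81 > 77; so the answer is 64.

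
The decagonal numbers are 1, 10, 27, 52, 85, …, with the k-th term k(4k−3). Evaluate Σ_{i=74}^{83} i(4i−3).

244465

Σ i(4i−3) = 4Σi² − 3Σi over i = 74..83.
Σi = 3486 − 2701 = 785 and Σi² = 194054 − 132349 = 61705.
4·61705 − 3·785 = 244465.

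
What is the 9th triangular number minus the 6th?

24

9·10/2 = 45 and 6·7/2 = 21.
Difference: 45 − 21 = 24.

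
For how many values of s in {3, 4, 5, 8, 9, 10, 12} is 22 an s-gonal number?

s = 3: P(3, 6) = 21 and P(3, 7) = 28; 22 is not s-gonal.
s = 4: P(4, 4) = 16 and P(4, 5) = 25; 22 is not s-gonal.
s = 5: P(5, 4) = 22. ✓
s = 8: P(8, 3) = 21 and P(8, 4) = 40; 22 is not s-gonal.
s = 9: P(9, 2) = 9 and P(9, 3) = 24; 22 is not s-gonal.
s = 10: P(10, 2) = 10 and P(10, 3) = 27; 22 is not s-gonal.
s = 12: P(12, 2) = 12 and P(12, 3) = 33; 22 is not s-gonal.
Hits: s ∈ {5} → 1.

1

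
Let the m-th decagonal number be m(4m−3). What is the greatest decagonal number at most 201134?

200032

Solve n(4n−3) ≤ 201134 for integer n.
n = 224 gives 200032 ≤ 201134, while n = 225 gives 201825 > 201134; so the answer is 200032.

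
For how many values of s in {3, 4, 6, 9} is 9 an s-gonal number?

2

s = 3: P(3, 3) = 6 and P(3, 4) = 10; 9 is not s-gonal.
s = 4: P(4, 3) = 9. ✓
s = 6: P(6, 2) = 6 and P(6, 3) = 15; 9 is not s-gonal.
s = 9: P(9, 2) = 9. ✓
Hits: s ∈ {4, 9} → 2.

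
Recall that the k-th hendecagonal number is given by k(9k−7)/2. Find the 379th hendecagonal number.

The 379th hendecagonal number is n(9n−7)/2 with n = 379.
379·(9·379 − 7)/2 = 379·3404/2 = 379·1702 = 645058.

645058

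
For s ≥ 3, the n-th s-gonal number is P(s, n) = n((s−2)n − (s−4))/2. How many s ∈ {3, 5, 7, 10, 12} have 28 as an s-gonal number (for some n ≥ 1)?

1

s = 3: P(3, 7) = 28. ✓
s = 5: P(5, 4) = 22 and P(5, 5) = 35; 28 is not s-gonal.
s = 7: P(7, 3) = 18 and P(7, 4) = 34; 28 is not s-gonal.
s = 10: P(10, 3) = 27 and P(10, 4) = 52; 28 is not s-gonal.
s = 12: P(12, 2) = 12 and P(12, 3) = 33; 28 is not s-gonal.
Hits: s ∈ {3} → 1.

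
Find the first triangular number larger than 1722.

Solve n(n+1)/2 > 1722 for integer n.
The largest n with value ≤ 1722 is 58 (since 1711 ≤ 1722 < 1770), so the first above is n = 59, value 1770.

1770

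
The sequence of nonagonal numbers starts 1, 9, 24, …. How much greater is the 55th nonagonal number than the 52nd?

1116

55·(7·55 − 5)/2 = 10450 and 52·(7·52 − 5)/2 = 9334.
Difference: 10450 − 9334 = 1116.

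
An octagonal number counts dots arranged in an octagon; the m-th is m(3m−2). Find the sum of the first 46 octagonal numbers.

98371

Σ i(3i−2) = 3Σi² − 2Σi over i = 1..46.
Σi = 1081 and Σi² = 33511.
3·33511 − 2·1081 = 98371.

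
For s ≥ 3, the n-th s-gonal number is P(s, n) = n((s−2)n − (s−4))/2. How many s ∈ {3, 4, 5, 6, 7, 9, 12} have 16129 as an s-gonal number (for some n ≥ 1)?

1

s = 3: P(3, 179) = 16110 and P(3, 180) = 16290; 16129 is not s-gonal.
s = 4: P(4, 127) = 16129. ✓
s = 5: P(5, 103) = 15862 and P(5, 104) = 16172; 16129 is not s-gonal.
s = 6: P(6, 90) = 16110 and P(6, 91) = 16471; 16129 is not s-gonal.
s = 7: P(7, 80) = 15880 and P(7, 81) = 16281; 16129 is not s-gonal.
s = 9: P(9, 68) = 16014 and P(9, 69) = 16491; 16129 is not s-gonal.
s = 12: P(12, 57) = 16017 and P(12, 58) = 16588; 16129 is not s-gonal.
Hits: s ∈ {4} → 1.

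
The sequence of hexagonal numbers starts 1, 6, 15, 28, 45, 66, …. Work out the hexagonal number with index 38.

The 38th hexagonal number is n(2n−1) with n = 38.
38·(2·38 − 1) = 38·75 = 2850.

2850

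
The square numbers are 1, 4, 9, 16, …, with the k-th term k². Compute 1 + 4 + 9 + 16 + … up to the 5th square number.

Σ_{i=1}^{5} i² = 5·6·11/6 = 55.

55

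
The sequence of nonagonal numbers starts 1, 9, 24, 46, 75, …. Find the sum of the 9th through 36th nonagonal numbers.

54432

Σ i(7i−5)/2 = (7Σi² − 5Σi) / 2 over i = 9..36.
Σi = 666 − 36 = 630 and Σi² = 16206 − 204 = 16002.
(7·16002 − 5·630) / 2 = 108864/2 = 54432.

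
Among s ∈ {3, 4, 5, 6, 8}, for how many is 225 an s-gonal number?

2

s = 3: P(3, 20) = 210 and P(3, 21) = 231; 225 is not s-gonal.
s = 4: P(4, 15) = 225. ✓
s = 5: P(5, 12) = 210 and P(5, 13) = 247; 225 is not s-gonal.
s = 6: P(6, 10) = 190 and P(6, 11) = 231; 225 is not s-gonal.
s = 8: P(8, 9) = 225. ✓
Hits: s ∈ {4, 8} → 2.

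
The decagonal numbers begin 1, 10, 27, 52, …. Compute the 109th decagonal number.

47197

109·(4·109 − 3) = 109·433 = 47197.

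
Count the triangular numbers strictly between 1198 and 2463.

The n-th triangular number is n(n+1)/2.
Smallest index with value > 1198: n = 49 (giving 1225).
Largest index with value < 2463: n = 69 (giving 2415).
Indices 49 through 69: 21 terms.

21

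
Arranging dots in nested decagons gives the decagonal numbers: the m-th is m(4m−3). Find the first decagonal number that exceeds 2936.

Solve n(4n−3) > 2936 for integer n.
The largest n with value ≤ 2936 is 27 (since 2835 ≤ 2936 < 3052), so the first above is n = 28, value 3052.

3052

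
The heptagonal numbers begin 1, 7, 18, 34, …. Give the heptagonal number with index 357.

357·(5·357 − 3)/2 = 357·1782/2 = 357·891 = 318087.

318087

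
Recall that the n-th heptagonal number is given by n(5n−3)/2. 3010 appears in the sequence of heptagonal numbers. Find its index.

Set n(5n−3)/2 = 3010, giving 5n² − 3n − 6020 = 0.
The discriminant is 9 + 40·3010 = 120409, and √120409 = 347.
So n = (3 + 347) / 10 = 350/10 = 35.

35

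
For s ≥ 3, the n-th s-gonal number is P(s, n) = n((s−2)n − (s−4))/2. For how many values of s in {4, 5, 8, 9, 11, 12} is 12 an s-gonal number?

2

s = 4: P(4, 3) = 9 and P(4, 4) = 16; 12 is not s-gonal.
s = 5: P(5, 3) = 12. ✓
s = 8: P(8, 2) = 8 and P(8, 3) = 21; 12 is not s-gonal.
s = 9: P(9, 2) = 9 and P(9, 3) = 24; 12 is not s-gonal.
s = 11: P(11, 2) = 11 and P(11, 3) = 30; 12 is not s-gonal.
s = 12: P(12, 2) = 12. ✓
Hits: s ∈ {5, 12} → 2.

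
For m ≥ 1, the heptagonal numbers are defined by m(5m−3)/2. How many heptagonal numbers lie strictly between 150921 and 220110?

The n-th heptagonal number is n(5n−3)/2.
Smallest index with value > 150921: n = 247 (giving 152152).
Largest index with value < 220110: n = 297 (giving 220077).
Indices 247 through 297: 51 terms.

51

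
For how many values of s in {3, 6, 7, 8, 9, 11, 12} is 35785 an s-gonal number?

1

s = 3: P(3, 267) = 35778 and P(3, 268) = 36046; 35785 is not s-gonal.
s = 6: P(6, 134) = 35778 and P(6, 135) = 36315; 35785 is not s-gonal.
s = 7: P(7, 119) = 35224 and P(7, 120) = 35820; 35785 is not s-gonal.
s = 8: P(8, 109) = 35425 and P(8, 110) = 36080; 35785 is not s-gonal.
s = 9: P(9, 101) = 35451 and P(9, 102) = 36159; 35785 is not s-gonal.
s = 11: P(11, 89) = 35333 and P(11, 90) = 36135; 35785 is not s-gonal.
s = 12: P(12, 85) = 35785. ✓
Hits: s ∈ {12} → 1.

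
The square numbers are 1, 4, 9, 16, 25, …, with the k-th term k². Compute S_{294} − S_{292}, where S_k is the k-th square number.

294² = 86436 and 292² = 85264.
Difference: 86436 − 85264 = 1172.

1172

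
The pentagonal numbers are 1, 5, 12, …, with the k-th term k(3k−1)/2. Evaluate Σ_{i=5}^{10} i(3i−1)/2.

510

Σ i(3i−1)/2 = (3Σi² − Σi) / 2 over i = 5..10.
Σi = 55 − 10 = 45 and Σi² = 385 − 30 = 355.
(3·355 − 1·45) / 2 = 1020/2 = 510.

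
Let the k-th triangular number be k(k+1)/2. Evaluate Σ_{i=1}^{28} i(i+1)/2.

4060

Σ i(i+1)/2 = (Σi² + Σi) / 2 over i = 1..28.
Σi = 406 and Σi² = 7714.
(1·7714 + 1·406) / 2 = 8120/2 = 4060.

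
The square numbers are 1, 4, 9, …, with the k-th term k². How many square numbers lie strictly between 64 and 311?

The n-th square number is n².
Smallest index with value > 64: n = 9 (giving 81).
Largest index with value < 311: n = 17 (giving 289).
Indices 9 through 17: 9 terms.

9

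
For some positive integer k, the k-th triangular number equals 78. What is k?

Set n(n+1)/2 = 78, giving n² + n − 156 = 0.
The discriminant is 1 + 8·78 = 625, and √625 = 25.
So n = (-1 + 25) / 2 = 24/2 = 12.
Check: 12·13/2 = 78. ✓

12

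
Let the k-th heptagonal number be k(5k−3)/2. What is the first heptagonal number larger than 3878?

Solve n(5n−3)/2 > 3878 for integer n.
The largest n with value ≤ 3878 is 39 (since 3744 ≤ 3878 < 3940), so the first above is n = 40, value 3940.

3940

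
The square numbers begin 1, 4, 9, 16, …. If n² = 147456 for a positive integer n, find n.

384

We need n² = 147456, so n = √147456 = 384.
Check: 384² = 147456. ✓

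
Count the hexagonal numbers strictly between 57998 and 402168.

The n-th hexagonal number is n(2n−1).
Smallest index with value > 57998: n = 171 (giving 58311).
Largest index with value < 402168: n = 448 (giving 400960).
Indices 171 through 448: 278 terms.

278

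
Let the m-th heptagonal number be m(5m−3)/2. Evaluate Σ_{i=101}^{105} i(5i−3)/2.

Σ i(5i−3)/2 = (5Σi² − 3Σi) / 2 over i = 101..105.
Σi = 5565 − 5050 = 515 and Σi² = 391405 − 338350 = 53055.
(5·53055 − 3·515) / 2 = 263730/2 = 131865.

131865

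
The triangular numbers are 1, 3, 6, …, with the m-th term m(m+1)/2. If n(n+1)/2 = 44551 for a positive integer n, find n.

298

Set n(n+1)/2 = 44551, giving n² + n − 89102 = 0.
So n = (-1 + 597) / 2 = 596/2 = 298.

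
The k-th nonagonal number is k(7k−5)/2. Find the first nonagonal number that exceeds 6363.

6364

Solve n(7n−5)/2 > 6363 for integer n.
The largest n with value ≤ 6363 is 42 (since 6069 ≤ 6363 < 6364), so the first above is n = 43, value 6364.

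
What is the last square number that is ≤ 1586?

Solve n² ≤ 1586 for integer n.
n = 39 gives 1521 ≤ 1586, while n = 40 gives 1600 > 1586; so the answer is 1521.

1521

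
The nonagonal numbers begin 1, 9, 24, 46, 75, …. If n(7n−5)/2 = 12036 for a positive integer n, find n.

Set n(7n−5)/2 = 12036, giving 7n² − 5n − 24072 = 0.
The discriminant is 25 + 56·12036 = 674041, and √674041 = 821.
So n = (5 + 821) / 14 = 826/14 = 59.
Check: 59·(7·59 − 5)/2 = 12036. ✓

59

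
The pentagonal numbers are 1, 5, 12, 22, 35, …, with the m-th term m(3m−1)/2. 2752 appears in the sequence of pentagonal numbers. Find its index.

43

Set n(3n−1)/2 = 2752, giving 3n² − n − 5504 = 0.
The discriminant is 1 + 24·2752 = 66049, and √66049 = 257.
So n = (1 + 257) / 6 = 258/6 = 43.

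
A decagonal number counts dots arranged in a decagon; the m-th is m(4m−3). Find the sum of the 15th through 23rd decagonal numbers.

12723

Σ i(4i−3) = 4Σi² − 3Σi over i = 15..23.
Σi = 276 − 105 = 171 and Σi² = 4324 − 1015 = 3309.
4·3309 − 3·171 = 12723.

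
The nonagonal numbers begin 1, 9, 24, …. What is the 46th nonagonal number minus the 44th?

46·(7·46 − 5)/2 = 7291 and 44·(7·44 − 5)/2 = 6666.
Difference: 7291 − 6666 = 625.

625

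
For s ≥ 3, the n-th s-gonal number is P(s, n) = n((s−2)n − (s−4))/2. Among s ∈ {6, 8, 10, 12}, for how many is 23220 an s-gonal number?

1

s = 6: P(6, 108) = 23220. ✓
s = 8: P(8, 88) = 23056 and P(8, 89) = 23585; 23220 is not s-gonal.
s = 10: P(10, 76) = 22876 and P(10, 77) = 23485; 23220 is not s-gonal.
s = 12: P(12, 68) = 22848 and P(12, 69) = 23529; 23220 is not s-gonal.
Hits: s ∈ {6} → 1.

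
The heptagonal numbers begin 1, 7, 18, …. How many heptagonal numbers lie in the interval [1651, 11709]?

The n-th heptagonal number is n(5n−3)/2.
Smallest index with value ≥ 1651: n = 26 (giving 1651).
Largest index with value ≤ 11709: n = 68 (giving 11458).
Indices 26 through 68: 43 terms.

43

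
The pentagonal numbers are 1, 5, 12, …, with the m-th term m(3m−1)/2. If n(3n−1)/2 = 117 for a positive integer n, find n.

Set n(3n−1)/2 = 117, giving 3n² − n − 234 = 0.
The discriminant is 1 + 24·117 = 2809, and √2809 = 53.
So n = (1 + 53) / 6 = 54/6 = 9.

9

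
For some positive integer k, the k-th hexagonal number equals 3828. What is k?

Set n(2n−1) = 3828, giving 2n² − n − 3828 = 0.
The discriminant is 1 + 8·3828 = 30625, and √30625 = 175.
So n = (1 + 175) / 4 = 176/4 = 44.

44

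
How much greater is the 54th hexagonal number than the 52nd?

54·(2·54 − 1) = 5778 and 52·(2·52 − 1) = 5356.
Difference: 5778 − 5356 = 422.

422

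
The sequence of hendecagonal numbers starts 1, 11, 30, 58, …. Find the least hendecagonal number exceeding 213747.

Solve n(9n−7)/2 > 213747 for integer n.
The largest n with value ≤ 213747 is 218 (since 213095 ≤ 213747 < 215058), so the first above is n = 219, value 215058.

215058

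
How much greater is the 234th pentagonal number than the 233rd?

700

Consecutive pentagonal numbers differ by 3n − 2: here 3·234 − 2 = 700.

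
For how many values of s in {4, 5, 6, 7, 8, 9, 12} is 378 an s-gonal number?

s = 4: P(4, 19) = 361 and P(4, 20) = 400; 378 is not s-gonal.
s = 5: P(5, 16) = 376 and P(5, 17) = 425; 378 is not s-gonal.
s = 6: P(6, 14) = 378. ✓
s = 7: P(7, 12) = 342 and P(7, 13) = 403; 378 is not s-gonal.
s = 8: P(8, 11) = 341 and P(8, 12) = 408; 378 is not s-gonal.
s = 9: P(9, 10) = 325 and P(9, 11) = 396; 378 is not s-gonal.
s = 12: P(12, 9) = 369 and P(12, 10) = 460; 378 is not s-gonal.
Hits: s ∈ {6} → 1.

1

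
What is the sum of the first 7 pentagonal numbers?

Σ i(3i−1)/2 = (3Σi² − Σi) / 2 over i = 1..7.
Σi = 28 and Σi² = 140.
(3·140 − 1·28) / 2 = 392/2 = 196.

196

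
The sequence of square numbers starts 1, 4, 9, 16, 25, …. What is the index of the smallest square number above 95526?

310

Solve n² > 95526 for integer n.
The largest n with value ≤ 95526 is 309 (since 95481 ≤ 95526 < 96100), so the first above is n = 310, value 96100.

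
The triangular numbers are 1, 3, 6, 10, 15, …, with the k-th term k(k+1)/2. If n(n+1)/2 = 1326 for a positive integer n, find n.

51

Set n(n+1)/2 = 1326, giving n² + n − 2652 = 0.
So n = (-1 + 103) / 2 = 102/2 = 51.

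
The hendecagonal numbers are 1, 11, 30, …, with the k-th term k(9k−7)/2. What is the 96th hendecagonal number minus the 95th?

Consecutive hendecagonal numbers differ by 9n − 8: here 9·96 − 8 = 856.

856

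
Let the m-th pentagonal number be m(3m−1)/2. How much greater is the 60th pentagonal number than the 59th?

Consecutive pentagonal numbers differ by 3n − 2: here 3·60 − 2 = 178.

178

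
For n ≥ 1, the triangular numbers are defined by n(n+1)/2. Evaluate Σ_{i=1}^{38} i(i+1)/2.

Σ i(i+1)/2 = (Σi² + Σi) / 2 over i = 1..38.
Σi = 741 and Σi² = 19019.
(1·19019 + 1·741) / 2 = 19760/2 = 9880.

9880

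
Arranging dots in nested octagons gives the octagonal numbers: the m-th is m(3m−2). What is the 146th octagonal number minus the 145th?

Consecutive octagonal numbers differ by 6n − 5: here 6·146 − 5 = 871.

871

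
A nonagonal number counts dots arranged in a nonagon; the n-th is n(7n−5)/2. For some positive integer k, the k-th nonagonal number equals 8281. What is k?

Set n(7n−5)/2 = 8281, giving 7n² − 5n − 16562 = 0.
The discriminant is 25 + 56·8281 = 463761, and √463761 = 681.
So n = (5 + 681) / 14 = 686/14 = 49.
Check: 49·(7·49 − 5)/2 = 8281. ✓

49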